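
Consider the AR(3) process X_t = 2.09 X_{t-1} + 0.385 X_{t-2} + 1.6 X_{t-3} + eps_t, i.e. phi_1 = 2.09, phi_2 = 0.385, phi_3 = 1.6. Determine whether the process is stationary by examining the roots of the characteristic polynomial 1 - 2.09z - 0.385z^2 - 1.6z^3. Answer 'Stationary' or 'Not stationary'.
\text{Not stationary}

The AR(p) characteristic polynomial is P(z) = 1 - 2.09z - 0.385z^2 - 1.6z^3.
Stationarity requires all roots to lie outside the unit circle, i.e. |z| > 1 for every root.
Degree 3: look for a simple real root z0 first, then factor out (1 - z/z0) and solve the remaining quadratic.
Testing z0 = 0.4: P(0.4) = 1 + (-2.09)(0.4) + (-0.385)(0.4)^2 + (-1.6)(0.4)^3
  = 1 + (-0.836) + (-0.0616) + (-0.1024) = 0.  So z_0 = 0.4 is a root, |z_0| = 0.4.
Divide out the factor (1 - 2.5 z) = (1 - z/z0) (since 1/z0 = 2.5):
  P(z) = (1 - 2.5 z)(1 + (0.41) z + (0.64) z^2)
  [check: z-coef 0.41 - (2.5) = -2.09; z^2-coef 0.64 - (2.5)(0.41) = -0.385; z^3-coef -(2.5)(0.64) = -1.6.]
Remaining roots from the quadratic factor 1 + (0.41) z + (0.64) z^2:
  Set 1 + (0.41) z + (0.64) z^2 = 0, i.e. a z^2 + b z + c = 0 with a = 0.64, b = 0.41, c = 1.
  Discriminant D = b^2 - 4ac = (0.41)^2 - 4*(0.64)*1 = 0.1681 - (2.56) = -2.3919.
  D < 0, so the roots are the complex-conjugate pair z = (-b +/- i sqrt(-D)) / (2a) = -0.3203 +/- 1.2083i.
  For a conjugate pair |z|^2 = z * conj(z) = (product of roots) = c/a = 1/(0.64) = 1.5625, so |z| = sqrt(1.5625) = 1.25 for both roots.
Moduli of all roots: 0.4000, 1.2500, 1.2500.
All moduli strictly greater than 1? No.
Verdict: Not stationary.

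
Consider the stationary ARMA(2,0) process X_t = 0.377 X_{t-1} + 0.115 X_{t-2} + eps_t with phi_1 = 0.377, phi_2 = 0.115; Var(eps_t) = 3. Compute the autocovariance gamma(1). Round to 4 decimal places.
\gamma(1) = 1.5822

Multiply the model equation by X_{t-k} and take expectations. With theta_0 = psi_0 = 1 and psi_j the MA(infinity) weights, this gives
  gamma(k) - sum_i phi_i gamma(k-i) = c_k,
  c_k = sigma^2 * sum_{j=k..q} theta_j psi_{j-k}   (c_k = 0 for k > q),
using gamma(-m) = gamma(m).
Pure AR (q = 0): c_0 = sigma^2 = 3, c_k = 0 for k >= 1.
Equations for k = 0, 1, 2 (AR order 2, c_2 = 0):
  (E0) gamma(0) = phi_1 gamma(1) + phi_2 gamma(2) + c_0
  (E1) gamma(1) = phi_1 gamma(0) + phi_2 gamma(1) + c_1
  (E2) gamma(2) = phi_1 gamma(1) + phi_2 gamma(0)
From (E1): gamma(1) = A gamma(0) + B with
  A = phi_1 / (1 - phi_2) = 0.377 / 0.885 = 0.425989,   B = c_1 / (1 - phi_2) = 0 / 0.885 = 0.
Insert (E2) into (E0): gamma(0) (1 - phi_2^2) = phi_1 (1 + phi_2) gamma(1) + c_0.
  phi_1 (1 + phi_2) = (0.377)(1.115) = 0.420355,   1 - phi_2^2 = 0.986775.
Replace gamma(1) by A gamma(0) + B and collect gamma(0):
  gamma(0) [0.986775 - (0.420355)(0.425989)] = c_0 = 3
  gamma(0) * 0.807709 = 3
  gamma(0) = 3 / 0.807709 = 3.714211.
  gamma(1) = A gamma(0) = (0.425989)(3.714211) = 1.582212.
Therefore gamma(1) = 1.5822 (to 4 decimal places).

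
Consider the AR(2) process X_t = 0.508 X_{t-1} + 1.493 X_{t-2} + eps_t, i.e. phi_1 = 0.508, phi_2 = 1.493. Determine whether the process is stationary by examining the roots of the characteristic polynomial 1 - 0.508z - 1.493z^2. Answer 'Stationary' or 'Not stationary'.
\text{Not stationary}

The AR(p) characteristic polynomial is P(z) = 1 - 0.508z - 1.493z^2.
Stationarity requires all roots to lie outside the unit circle, i.e. |z| > 1 for every root.
Set 1 + (-0.508) z + (-1.493) z^2 = 0, i.e. a z^2 + b z + c = 0 with a = -1.493, b = -0.508, c = 1.
Discriminant D = b^2 - 4ac = (-0.508)^2 - 4*(-1.493)*1 = 0.258064 - (-5.972) = 6.230064.
D >= 0, so the roots are real: z = (-b +/- sqrt(D)) / (2a) = (0.508 +/- 2.49601) / (-2.986).
  z_1 = (0.508 + 2.49601) / (-2.986) = -1.006,   |z_1| = 1.006.
  z_2 = (0.508 - 2.49601) / (-2.986) = 0.6658,   |z_2| = 0.6658.
Moduli of all roots: 1.0060, 0.6658.
All moduli strictly greater than 1? No.
Verdict: Not stationary.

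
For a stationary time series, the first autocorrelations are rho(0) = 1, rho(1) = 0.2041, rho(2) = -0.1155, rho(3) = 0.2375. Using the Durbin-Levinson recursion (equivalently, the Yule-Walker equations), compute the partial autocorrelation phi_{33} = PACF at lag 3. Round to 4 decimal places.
\phi_{33} = 0.3200

The PACF at lag k is phi_{kk}, the last component of the solution
to the Yule-Walker system G_k phi = r_k where
  (G_k)_{ij} = rho(|i - j|), (r_k)_i = rho(i), i,j = 1..k.
Equivalently, Durbin-Levinson gives phi_{kk} iteratively:
  phi_{11} = rho(1)
  phi_{kk} = [rho(k) - sum_{j=1..k-1} phi_{k-1,j} rho(k-j)]
            / [1 - sum_{j=1..k-1} phi_{k-1,j} rho(j)],
  phi_{k,j} = phi_{k-1,j} - phi_{kk} phi_{k-1,k-j},  j = 1..k-1.
Step k = 1:
  phi_11 = rho(1) = 0.2041.
Step k = 2:
  phi_22 = [rho(2) - phi_11 rho(1)] / [1 - phi_11 rho(1)] = [-0.1155 - (0.2041)(0.2041)] / [1 - (0.2041)(0.2041)]
         = -0.15715681 / 0.95834319 = -0.163988.
  Update: phi_21 = phi_11 - phi_22 phi_11 = 0.2041 - (-0.163988)(0.2041) = 0.23757.
Step k = 3:
  phi_33 = [rho(3) - phi_21 rho(2) - phi_22 rho(1)] / [1 - phi_21 rho(1) - phi_22 rho(2)]
    numerator   = 0.2375 - (0.23757)(-0.1155) - (-0.163988)(0.2041) = 0.29840929
    denominator = 1 - (0.23757)(0.2041) - (-0.163988)(-0.1155) = 0.93257135
  phi_33 = 0.29840929 / 0.93257135 = 0.32.
Therefore phi_{33} = 0.3200.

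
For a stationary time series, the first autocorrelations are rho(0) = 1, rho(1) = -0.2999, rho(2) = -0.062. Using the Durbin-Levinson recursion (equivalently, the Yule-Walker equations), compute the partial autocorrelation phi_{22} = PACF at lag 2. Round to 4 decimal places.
\phi_{22} = -0.1670

The PACF at lag k is phi_{kk}, the last component of the solution
to the Yule-Walker system G_k phi = r_k where
  (G_k)_{ij} = rho(|i - j|), (r_k)_i = rho(i), i,j = 1..k.
Equivalently, Durbin-Levinson gives phi_{kk} iteratively:
  phi_{11} = rho(1)
  phi_{kk} = [rho(k) - sum_{j=1..k-1} phi_{k-1,j} rho(k-j)]
            / [1 - sum_{j=1..k-1} phi_{k-1,j} rho(j)],
  phi_{k,j} = phi_{k-1,j} - phi_{kk} phi_{k-1,k-j},  j = 1..k-1.
Step k = 1:
  phi_11 = rho(1) = -0.2999.
Step k = 2:
  phi_22 = [rho(2) - phi_11 rho(1)] / [1 - phi_11 rho(1)] = [-0.062 - (-0.2999)(-0.2999)] / [1 - (-0.2999)(-0.2999)]
         = -0.15194001 / 0.91005999 = -0.167.
Therefore phi_{22} = -0.1670.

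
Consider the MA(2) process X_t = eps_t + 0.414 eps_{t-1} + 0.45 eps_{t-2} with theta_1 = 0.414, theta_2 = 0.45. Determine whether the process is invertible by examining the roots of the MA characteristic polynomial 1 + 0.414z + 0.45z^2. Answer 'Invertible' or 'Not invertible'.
\text{Invertible}

The MA(q) characteristic polynomial is P(z) = 1 + 0.414z + 0.45z^2.
Invertibility requires all roots to lie outside the unit circle, i.e. |z| > 1 for every root.
Set 1 + (0.414) z + (0.45) z^2 = 0, i.e. a z^2 + b z + c = 0 with a = 0.45, b = 0.414, c = 1.
Discriminant D = b^2 - 4ac = (0.414)^2 - 4*(0.45)*1 = 0.171396 - (1.8) = -1.628604.
D < 0, so the roots are the complex-conjugate pair z = (-b +/- i sqrt(-D)) / (2a) = -0.46 +/- 1.418i.
For a conjugate pair |z|^2 = z * conj(z) = (product of roots) = c/a = 1/(0.45) = 2.222222, so |z| = sqrt(2.222222) = 1.4907 for both roots.
Moduli of all roots: 1.4907, 1.4907.
All moduli strictly greater than 1? Yes.
Verdict: Invertible.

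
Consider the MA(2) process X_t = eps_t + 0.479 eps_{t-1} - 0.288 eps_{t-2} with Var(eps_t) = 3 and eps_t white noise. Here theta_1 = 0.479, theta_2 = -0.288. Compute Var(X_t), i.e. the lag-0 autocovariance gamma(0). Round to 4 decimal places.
\gamma(0) = 3.9372

For an MA(q) process X_t = eps_t + sum_i theta_i eps_{t-i} with
Var(eps_t) = sigma^2, the variance is
  gamma(0) = sigma^2 * (1 + sum_i theta_i^2).
  sum_i theta_i^2 = (0.479)^2 + (-0.288)^2 = 0.229441 + 0.082944 = 0.312385.
  gamma(0) = 3 * (1 + 0.312385) = 3 * 1.312385 = 3.937155, which rounds to 3.9372.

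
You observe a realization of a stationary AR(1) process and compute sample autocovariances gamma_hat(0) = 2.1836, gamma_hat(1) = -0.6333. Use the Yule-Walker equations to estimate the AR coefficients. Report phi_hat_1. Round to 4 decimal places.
\hat\phi_{1} = -0.2900

The Yule-Walker equations for an AR(p) process read, in matrix form,
  Gamma_p phi = r_p,   with   (Gamma_p)_{ij} = gamma(|i - j|),
                       (r_p)_i = gamma(i),   i,j = 1..p.
Substitute the sample gammas (Toeplitz matrix and right-hand side of size 1):
  Gamma_p = [[2.1836]]
  r_p     = [-0.6333]
With p = 1 this is the single equation gamma(0) phi_1 = gamma(1):
  phi_hat_1 = gamma(1) / gamma(0) = -0.6333 / 2.1836 = -0.2900.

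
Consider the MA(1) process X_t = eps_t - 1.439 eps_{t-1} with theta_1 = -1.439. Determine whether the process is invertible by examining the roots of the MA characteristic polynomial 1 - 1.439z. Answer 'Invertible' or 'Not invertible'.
\text{Not invertible}

The MA(q) characteristic polynomial is P(z) = 1 - 1.439z.
Invertibility requires all roots to lie outside the unit circle, i.e. |z| > 1 for every root.
This is linear in z: 1 + (-1.439) z = 0  =>  z = -1/(-1.439) = 0.694927,  |z| = 0.694927.
Moduli of all roots: 0.6949.
All moduli strictly greater than 1? No.
Verdict: Not invertible.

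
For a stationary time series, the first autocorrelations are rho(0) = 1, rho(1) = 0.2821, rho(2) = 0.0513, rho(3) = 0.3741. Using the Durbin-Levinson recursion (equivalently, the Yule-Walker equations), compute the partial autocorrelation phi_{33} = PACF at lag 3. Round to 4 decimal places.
\phi_{33} = 0.4000

The PACF at lag k is phi_{kk}, the last component of the solution
to the Yule-Walker system G_k phi = r_k where
  (G_k)_{ij} = rho(|i - j|), (r_k)_i = rho(i), i,j = 1..k.
Equivalently, Durbin-Levinson gives phi_{kk} iteratively:
  phi_{11} = rho(1)
  phi_{kk} = [rho(k) - sum_{j=1..k-1} phi_{k-1,j} rho(k-j)]
            / [1 - sum_{j=1..k-1} phi_{k-1,j} rho(j)],
  phi_{k,j} = phi_{k-1,j} - phi_{kk} phi_{k-1,k-j},  j = 1..k-1.
Step k = 1:
  phi_11 = rho(1) = 0.2821.
Step k = 2:
  phi_22 = [rho(2) - phi_11 rho(1)] / [1 - phi_11 rho(1)] = [0.0513 - (0.2821)(0.2821)] / [1 - (0.2821)(0.2821)]
         = -0.02828041 / 0.92041959 = -0.030726.
  Update: phi_21 = phi_11 - phi_22 phi_11 = 0.2821 - (-0.030726)(0.2821) = 0.290768.
Step k = 3:
  phi_33 = [rho(3) - phi_21 rho(2) - phi_22 rho(1)] / [1 - phi_21 rho(1) - phi_22 rho(2)]
    numerator   = 0.3741 - (0.290768)(0.0513) - (-0.030726)(0.2821) = 0.3678513
    denominator = 1 - (0.290768)(0.2821) - (-0.030726)(0.0513) = 0.91955066
  phi_33 = 0.3678513 / 0.91955066 = 0.4.
Therefore phi_{33} = 0.4000.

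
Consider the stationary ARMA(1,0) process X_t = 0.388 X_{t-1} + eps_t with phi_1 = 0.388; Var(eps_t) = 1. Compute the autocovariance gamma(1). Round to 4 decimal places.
\gamma(1) = 0.4568

Multiply the model equation by X_{t-k} and take expectations. With theta_0 = psi_0 = 1 and psi_j the MA(infinity) weights, this gives
  gamma(k) - sum_i phi_i gamma(k-i) = c_k,
  c_k = sigma^2 * sum_{j=k..q} theta_j psi_{j-k}   (c_k = 0 for k > q),
using gamma(-m) = gamma(m).
Pure AR (q = 0): c_0 = sigma^2 = 1, c_k = 0 for k >= 1.
Equations for k = 0 and k = 1 (AR order 1):
  gamma(0) = phi_1 gamma(1) + c_0
  gamma(1) = phi_1 gamma(0) + c_1
Substituting the second into the first: gamma(0) (1 - phi_1^2) = c_0 + phi_1 c_1, so
  gamma(0) = c_0 / (1 - phi_1^2) = 1 / (1 - (0.388)^2) = 1 / 0.849456 = 1.177224.
  gamma(1) = phi_1 gamma(0) = (0.388)(1.177224) = 0.456763.
Therefore gamma(1) = 0.4568 (to 4 decimal places).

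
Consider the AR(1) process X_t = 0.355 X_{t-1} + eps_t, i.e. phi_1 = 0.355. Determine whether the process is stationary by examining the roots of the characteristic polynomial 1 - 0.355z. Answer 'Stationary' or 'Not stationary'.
\text{Stationary}

The AR(p) characteristic polynomial is P(z) = 1 - 0.355z.
Stationarity requires all roots to lie outside the unit circle, i.e. |z| > 1 for every root.
This is linear in z: 1 + (-0.355) z = 0  =>  z = -1/(-0.355) = 2.816901,  |z| = 2.816901.
Moduli of all roots: 2.8169.
All moduli strictly greater than 1? Yes.
Verdict: Stationary.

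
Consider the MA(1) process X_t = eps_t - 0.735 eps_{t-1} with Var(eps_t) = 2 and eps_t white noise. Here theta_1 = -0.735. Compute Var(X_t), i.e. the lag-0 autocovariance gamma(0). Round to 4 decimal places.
\gamma(0) = 3.0805

For an MA(q) process X_t = eps_t + sum_i theta_i eps_{t-i} with
Var(eps_t) = sigma^2, the variance is
  gamma(0) = sigma^2 * (1 + sum_i theta_i^2).
  sum_i theta_i^2 = (-0.735)^2 = 0.540225.
  gamma(0) = 2 * (1 + 0.540225) = 2 * 1.540225 = 3.08045, which rounds to 3.0805.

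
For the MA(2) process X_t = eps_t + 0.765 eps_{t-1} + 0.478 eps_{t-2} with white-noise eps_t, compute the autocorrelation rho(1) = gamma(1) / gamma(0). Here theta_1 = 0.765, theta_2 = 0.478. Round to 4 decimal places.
\rho(1) = 0.6234

For an MA(q) process with theta_0 = 1, the autocovariance is
  gamma(k) = sigma^2 * sum_{i=0..q-k} theta_i * theta_{i+k},
and rho(k) = gamma(k) / gamma(0). Sigma^2 cancels.
  numerator   = (1)*(0.765) + (0.765)*(0.478) = 1.13067.
  denominator = (1)^2 + (0.765)^2 + (0.478)^2 = 1.813709.
  rho(1) = 1.13067 / 1.813709 = 0.6234.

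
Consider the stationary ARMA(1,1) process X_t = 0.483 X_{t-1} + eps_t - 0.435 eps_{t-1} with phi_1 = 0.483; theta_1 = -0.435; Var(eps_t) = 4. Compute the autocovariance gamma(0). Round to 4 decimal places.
\gamma(0) = 4.0120

Multiply the model equation by X_{t-k} and take expectations. With theta_0 = psi_0 = 1 and psi_j the MA(infinity) weights, this gives
  gamma(k) - sum_i phi_i gamma(k-i) = c_k,
  c_k = sigma^2 * sum_{j=k..q} theta_j psi_{j-k}   (c_k = 0 for k > q),
using gamma(-m) = gamma(m).
psi-weights needed (psi_j = theta_j + sum_i phi_i psi_{j-i}):
  psi_1 = theta_1 + phi_1 = -0.435 + (0.483) = 0.048
Right-hand sides:
  c_0 = sigma^2 (1 + theta_1 psi_1) = 4 * (1 + (-0.435)(0.048)) = 4 * 0.97912 = 3.91648
  c_1 = sigma^2 theta_1 = 4 * (-0.435) = -1.74
  c_2 = 0
Equations for k = 0 and k = 1 (AR order 1):
  gamma(0) = phi_1 gamma(1) + c_0
  gamma(1) = phi_1 gamma(0) + c_1
Substituting the second into the first: gamma(0) (1 - phi_1^2) = c_0 + phi_1 c_1, so
  gamma(0) = (c_0 + phi_1 c_1) / (1 - phi_1^2) = (3.91648 + (0.483)(-1.74)) / (1 - (0.483)^2) = 3.07606 / 0.766711 = 4.01202.
Therefore gamma(0) = 4.0120 (to 4 decimal places).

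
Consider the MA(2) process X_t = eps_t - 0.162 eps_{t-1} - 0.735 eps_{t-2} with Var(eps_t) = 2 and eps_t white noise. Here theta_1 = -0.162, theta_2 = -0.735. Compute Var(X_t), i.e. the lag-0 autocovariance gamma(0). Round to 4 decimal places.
\gamma(0) = 3.1329

For an MA(q) process X_t = eps_t + sum_i theta_i eps_{t-i} with
Var(eps_t) = sigma^2, the variance is
  gamma(0) = sigma^2 * (1 + sum_i theta_i^2).
  sum_i theta_i^2 = (-0.162)^2 + (-0.735)^2 = 0.026244 + 0.540225 = 0.566469.
  gamma(0) = 2 * (1 + 0.566469) = 2 * 1.566469 = 3.132938, which rounds to 3.1329.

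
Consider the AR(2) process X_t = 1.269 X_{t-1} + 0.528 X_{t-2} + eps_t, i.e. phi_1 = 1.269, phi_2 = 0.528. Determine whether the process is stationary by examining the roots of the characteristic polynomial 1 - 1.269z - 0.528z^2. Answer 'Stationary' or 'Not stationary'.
\text{Not stationary}

The AR(p) characteristic polynomial is P(z) = 1 - 1.269z - 0.528z^2.
Stationarity requires all roots to lie outside the unit circle, i.e. |z| > 1 for every root.
Set 1 + (-1.269) z + (-0.528) z^2 = 0, i.e. a z^2 + b z + c = 0 with a = -0.528, b = -1.269, c = 1.
Discriminant D = b^2 - 4ac = (-1.269)^2 - 4*(-0.528)*1 = 1.610361 - (-2.112) = 3.722361.
D >= 0, so the roots are real: z = (-b +/- sqrt(D)) / (2a) = (1.269 +/- 1.929342) / (-1.056).
  z_1 = (1.269 + 1.929342) / (-1.056) = -3.0287,   |z_1| = 3.0287.
  z_2 = (1.269 - 1.929342) / (-1.056) = 0.6253,   |z_2| = 0.6253.
Moduli of all roots: 3.0287, 0.6253.
All moduli strictly greater than 1? No.
Verdict: Not stationary.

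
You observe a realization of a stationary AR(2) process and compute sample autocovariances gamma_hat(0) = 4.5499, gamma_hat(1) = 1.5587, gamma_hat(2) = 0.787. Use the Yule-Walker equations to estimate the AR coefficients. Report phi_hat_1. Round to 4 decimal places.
\hat\phi_{1} = 0.3210

The Yule-Walker equations for an AR(p) process read, in matrix form,
  Gamma_p phi = r_p,   with   (Gamma_p)_{ij} = gamma(|i - j|),
                       (r_p)_i = gamma(i),   i,j = 1..p.
Substitute the sample gammas (Toeplitz matrix and right-hand side of size 2):
  Gamma_p = [[4.5499, 1.5587], [1.5587, 4.5499]]
  r_p     = [1.5587, 0.787]
Written out:
  4.5499 phi_1 + 1.5587 phi_2 = 1.5587
  1.5587 phi_1 + 4.5499 phi_2 = 0.787
Solve by Cramer's rule:
  det = gamma(0)^2 - gamma(1)^2 = (4.5499)^2 - (1.5587)^2 = 20.70159001 - 2.42954569 = 18.27204432
  phi_hat_1 = [gamma(1) gamma(0) - gamma(1) gamma(2)] / det = [(1.5587)(4.5499) - (1.5587)(0.787)] / 18.27204432 = 5.86523223 / 18.27204432 = 0.321
  phi_hat_2 = [gamma(0) gamma(2) - gamma(1)^2] / det = [(4.5499)(0.787) - (1.5587)^2] / 18.27204432 = 1.15122561 / 18.27204432 = 0.063
So phi_hat = [0.3210, 0.0630].
Therefore phi_hat_1 = 0.3210.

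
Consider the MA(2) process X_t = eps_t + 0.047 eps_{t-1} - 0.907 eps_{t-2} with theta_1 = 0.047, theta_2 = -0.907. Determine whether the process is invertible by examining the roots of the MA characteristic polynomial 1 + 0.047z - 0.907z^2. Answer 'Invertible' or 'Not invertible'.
\text{Invertible}

The MA(q) characteristic polynomial is P(z) = 1 + 0.047z - 0.907z^2.
Invertibility requires all roots to lie outside the unit circle, i.e. |z| > 1 for every root.
Set 1 + (0.047) z + (-0.907) z^2 = 0, i.e. a z^2 + b z + c = 0 with a = -0.907, b = 0.047, c = 1.
Discriminant D = b^2 - 4ac = (0.047)^2 - 4*(-0.907)*1 = 0.002209 - (-3.628) = 3.630209.
D >= 0, so the roots are real: z = (-b +/- sqrt(D)) / (2a) = (-0.047 +/- 1.905311) / (-1.814).
  z_1 = (-0.047 + 1.905311) / (-1.814) = -1.0244,   |z_1| = 1.0244.
  z_2 = (-0.047 - 1.905311) / (-1.814) = 1.0762,   |z_2| = 1.0762.
Moduli of all roots: 1.0244, 1.0762.
All moduli strictly greater than 1? Yes.
Verdict: Invertible.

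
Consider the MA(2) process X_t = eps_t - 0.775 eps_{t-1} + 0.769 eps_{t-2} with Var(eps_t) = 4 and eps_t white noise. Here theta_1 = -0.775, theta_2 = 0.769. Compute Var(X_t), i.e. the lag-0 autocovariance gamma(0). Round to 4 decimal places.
\gamma(0) = 8.7679

For an MA(q) process X_t = eps_t + sum_i theta_i eps_{t-i} with
Var(eps_t) = sigma^2, the variance is
  gamma(0) = sigma^2 * (1 + sum_i theta_i^2).
  sum_i theta_i^2 = (-0.775)^2 + (0.769)^2 = 0.600625 + 0.591361 = 1.191986.
  gamma(0) = 4 * (1 + 1.191986) = 4 * 2.191986 = 8.767944, which rounds to 8.7679.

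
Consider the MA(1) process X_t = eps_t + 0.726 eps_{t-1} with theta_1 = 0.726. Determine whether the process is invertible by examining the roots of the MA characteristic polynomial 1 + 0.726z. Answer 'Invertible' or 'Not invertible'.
\text{Invertible}

The MA(q) characteristic polynomial is P(z) = 1 + 0.726z.
Invertibility requires all roots to lie outside the unit circle, i.e. |z| > 1 for every root.
This is linear in z: 1 + (0.726) z = 0  =>  z = -1/(0.726) = -1.37741,  |z| = 1.37741.
Moduli of all roots: 1.3774.
All moduli strictly greater than 1? Yes.
Verdict: Invertible.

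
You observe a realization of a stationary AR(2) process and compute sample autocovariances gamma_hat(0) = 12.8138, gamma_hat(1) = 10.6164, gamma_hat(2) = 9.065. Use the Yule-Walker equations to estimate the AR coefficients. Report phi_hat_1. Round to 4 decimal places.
\hat\phi_{1} = 0.7730

The Yule-Walker equations for an AR(p) process read, in matrix form,
  Gamma_p phi = r_p,   with   (Gamma_p)_{ij} = gamma(|i - j|),
                       (r_p)_i = gamma(i),   i,j = 1..p.
Substitute the sample gammas (Toeplitz matrix and right-hand side of size 2):
  Gamma_p = [[12.8138, 10.6164], [10.6164, 12.8138]]
  r_p     = [10.6164, 9.065]
Written out:
  12.8138 phi_1 + 10.6164 phi_2 = 10.6164
  10.6164 phi_1 + 12.8138 phi_2 = 9.065
Solve by Cramer's rule:
  det = gamma(0)^2 - gamma(1)^2 = (12.8138)^2 - (10.6164)^2 = 164.19347044 - 112.70794896 = 51.48552148
  phi_hat_1 = [gamma(1) gamma(0) - gamma(1) gamma(2)] / det = [(10.6164)(12.8138) - (10.6164)(9.065)] / 51.48552148 = 39.79876032 / 51.48552148 = 0.773
  phi_hat_2 = [gamma(0) gamma(2) - gamma(1)^2] / det = [(12.8138)(9.065) - (10.6164)^2] / 51.48552148 = 3.44914804 / 51.48552148 = 0.067
So phi_hat = [0.7730, 0.0670].
Therefore phi_hat_1 = 0.7730.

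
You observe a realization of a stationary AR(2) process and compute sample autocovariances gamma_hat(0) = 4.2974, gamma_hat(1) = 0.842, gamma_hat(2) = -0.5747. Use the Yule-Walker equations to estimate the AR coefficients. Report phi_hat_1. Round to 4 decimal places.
\hat\phi_{1} = 0.2310

The Yule-Walker equations for an AR(p) process read, in matrix form,
  Gamma_p phi = r_p,   with   (Gamma_p)_{ij} = gamma(|i - j|),
                       (r_p)_i = gamma(i),   i,j = 1..p.
Substitute the sample gammas (Toeplitz matrix and right-hand side of size 2):
  Gamma_p = [[4.2974, 0.842], [0.842, 4.2974]]
  r_p     = [0.842, -0.5747]
Written out:
  4.2974 phi_1 + 0.842 phi_2 = 0.842
  0.842 phi_1 + 4.2974 phi_2 = -0.5747
Solve by Cramer's rule:
  det = gamma(0)^2 - gamma(1)^2 = (4.2974)^2 - (0.842)^2 = 18.46764676 - 0.708964 = 17.75868276
  phi_hat_1 = [gamma(1) gamma(0) - gamma(1) gamma(2)] / det = [(0.842)(4.2974) - (0.842)(-0.5747)] / 17.75868276 = 4.1023082 / 17.75868276 = 0.231
  phi_hat_2 = [gamma(0) gamma(2) - gamma(1)^2] / det = [(4.2974)(-0.5747) - (0.842)^2] / 17.75868276 = -3.17867978 / 17.75868276 = -0.179
So phi_hat = [0.2310, -0.1790].
Therefore phi_hat_1 = 0.2310.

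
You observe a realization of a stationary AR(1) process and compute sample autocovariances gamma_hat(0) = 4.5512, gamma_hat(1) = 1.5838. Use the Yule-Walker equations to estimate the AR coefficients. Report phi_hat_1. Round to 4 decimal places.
\hat\phi_{1} = 0.3480

The Yule-Walker equations for an AR(p) process read, in matrix form,
  Gamma_p phi = r_p,   with   (Gamma_p)_{ij} = gamma(|i - j|),
                       (r_p)_i = gamma(i),   i,j = 1..p.
Substitute the sample gammas (Toeplitz matrix and right-hand side of size 1):
  Gamma_p = [[4.5512]]
  r_p     = [1.5838]
With p = 1 this is the single equation gamma(0) phi_1 = gamma(1):
  phi_hat_1 = gamma(1) / gamma(0) = 1.5838 / 4.5512 = 0.3480.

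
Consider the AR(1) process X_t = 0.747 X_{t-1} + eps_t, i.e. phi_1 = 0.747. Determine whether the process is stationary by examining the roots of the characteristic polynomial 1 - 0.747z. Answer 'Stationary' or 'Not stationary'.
\text{Stationary}

The AR(p) characteristic polynomial is P(z) = 1 - 0.747z.
Stationarity requires all roots to lie outside the unit circle, i.e. |z| > 1 for every root.
This is linear in z: 1 + (-0.747) z = 0  =>  z = -1/(-0.747) = 1.338688,  |z| = 1.338688.
Moduli of all roots: 1.3387.
All moduli strictly greater than 1? Yes.
Verdict: Stationary.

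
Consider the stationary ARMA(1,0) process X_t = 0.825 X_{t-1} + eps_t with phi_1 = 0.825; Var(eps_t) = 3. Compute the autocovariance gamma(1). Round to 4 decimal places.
\gamma(1) = 7.7495

Multiply the model equation by X_{t-k} and take expectations. With theta_0 = psi_0 = 1 and psi_j the MA(infinity) weights, this gives
  gamma(k) - sum_i phi_i gamma(k-i) = c_k,
  c_k = sigma^2 * sum_{j=k..q} theta_j psi_{j-k}   (c_k = 0 for k > q),
using gamma(-m) = gamma(m).
Pure AR (q = 0): c_0 = sigma^2 = 3, c_k = 0 for k >= 1.
Equations for k = 0 and k = 1 (AR order 1):
  gamma(0) = phi_1 gamma(1) + c_0
  gamma(1) = phi_1 gamma(0) + c_1
Substituting the second into the first: gamma(0) (1 - phi_1^2) = c_0 + phi_1 c_1, so
  gamma(0) = c_0 / (1 - phi_1^2) = 3 / (1 - (0.825)^2) = 3 / 0.319375 = 9.393346.
  gamma(1) = phi_1 gamma(0) = (0.825)(9.393346) = 7.749511.
Therefore gamma(1) = 7.7495 (to 4 decimal places).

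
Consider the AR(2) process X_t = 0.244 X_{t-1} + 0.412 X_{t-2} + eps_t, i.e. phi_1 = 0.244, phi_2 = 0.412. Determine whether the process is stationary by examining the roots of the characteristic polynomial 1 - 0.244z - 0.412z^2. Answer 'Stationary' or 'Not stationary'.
\text{Stationary}

The AR(p) characteristic polynomial is P(z) = 1 - 0.244z - 0.412z^2.
Stationarity requires all roots to lie outside the unit circle, i.e. |z| > 1 for every root.
Set 1 + (-0.244) z + (-0.412) z^2 = 0, i.e. a z^2 + b z + c = 0 with a = -0.412, b = -0.244, c = 1.
Discriminant D = b^2 - 4ac = (-0.244)^2 - 4*(-0.412)*1 = 0.059536 - (-1.648) = 1.707536.
D >= 0, so the roots are real: z = (-b +/- sqrt(D)) / (2a) = (0.244 +/- 1.306727) / (-0.824).
  z_1 = (0.244 + 1.306727) / (-0.824) = -1.882,   |z_1| = 1.882.
  z_2 = (0.244 - 1.306727) / (-0.824) = 1.2897,   |z_2| = 1.2897.
Moduli of all roots: 1.8820, 1.2897.
All moduli strictly greater than 1? Yes.
Verdict: Stationary.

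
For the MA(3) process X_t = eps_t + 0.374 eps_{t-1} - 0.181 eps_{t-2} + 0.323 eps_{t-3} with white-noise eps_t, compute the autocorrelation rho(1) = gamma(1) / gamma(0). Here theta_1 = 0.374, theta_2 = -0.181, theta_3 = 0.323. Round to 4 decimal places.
\rho(1) = 0.1941

For an MA(q) process with theta_0 = 1, the autocovariance is
  gamma(k) = sigma^2 * sum_{i=0..q-k} theta_i * theta_{i+k},
and rho(k) = gamma(k) / gamma(0). Sigma^2 cancels.
  numerator   = (1)*(0.374) + (0.374)*(-0.181) + (-0.181)*(0.323) = 0.247843.
  denominator = (1)^2 + (0.374)^2 + (-0.181)^2 + (0.323)^2 = 1.276966.
  rho(1) = 0.247843 / 1.276966 = 0.1941.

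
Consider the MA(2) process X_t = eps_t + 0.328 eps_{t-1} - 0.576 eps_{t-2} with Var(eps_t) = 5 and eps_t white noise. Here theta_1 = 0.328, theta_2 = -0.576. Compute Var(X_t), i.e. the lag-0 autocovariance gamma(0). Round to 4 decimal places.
\gamma(0) = 7.1968

For an MA(q) process X_t = eps_t + sum_i theta_i eps_{t-i} with
Var(eps_t) = sigma^2, the variance is
  gamma(0) = sigma^2 * (1 + sum_i theta_i^2).
  sum_i theta_i^2 = (0.328)^2 + (-0.576)^2 = 0.107584 + 0.331776 = 0.43936.
  gamma(0) = 5 * (1 + 0.43936) = 5 * 1.43936 = 7.1968.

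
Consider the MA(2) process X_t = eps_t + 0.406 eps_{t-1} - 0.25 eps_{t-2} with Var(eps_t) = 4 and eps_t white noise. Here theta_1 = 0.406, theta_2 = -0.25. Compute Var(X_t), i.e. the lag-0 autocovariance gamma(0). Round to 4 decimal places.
\gamma(0) = 4.9093

For an MA(q) process X_t = eps_t + sum_i theta_i eps_{t-i} with
Var(eps_t) = sigma^2, the variance is
  gamma(0) = sigma^2 * (1 + sum_i theta_i^2).
  sum_i theta_i^2 = (0.406)^2 + (-0.25)^2 = 0.164836 + 0.0625 = 0.227336.
  gamma(0) = 4 * (1 + 0.227336) = 4 * 1.227336 = 4.909344, which rounds to 4.9093.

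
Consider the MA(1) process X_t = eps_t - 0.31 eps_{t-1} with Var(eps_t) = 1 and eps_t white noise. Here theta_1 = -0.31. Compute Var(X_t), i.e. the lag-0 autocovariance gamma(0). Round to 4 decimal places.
\gamma(0) = 1.0961

For an MA(q) process X_t = eps_t + sum_i theta_i eps_{t-i} with
Var(eps_t) = sigma^2, the variance is
  gamma(0) = sigma^2 * (1 + sum_i theta_i^2).
  sum_i theta_i^2 = (-0.31)^2 = 0.0961.
  gamma(0) = 1 * (1 + 0.0961) = 1 * 1.0961 = 1.0961.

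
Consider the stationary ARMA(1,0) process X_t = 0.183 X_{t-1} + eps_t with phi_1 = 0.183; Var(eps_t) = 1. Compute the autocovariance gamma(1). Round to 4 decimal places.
\gamma(1) = 0.1893

Multiply the model equation by X_{t-k} and take expectations. With theta_0 = psi_0 = 1 and psi_j the MA(infinity) weights, this gives
  gamma(k) - sum_i phi_i gamma(k-i) = c_k,
  c_k = sigma^2 * sum_{j=k..q} theta_j psi_{j-k}   (c_k = 0 for k > q),
using gamma(-m) = gamma(m).
Pure AR (q = 0): c_0 = sigma^2 = 1, c_k = 0 for k >= 1.
Equations for k = 0 and k = 1 (AR order 1):
  gamma(0) = phi_1 gamma(1) + c_0
  gamma(1) = phi_1 gamma(0) + c_1
Substituting the second into the first: gamma(0) (1 - phi_1^2) = c_0 + phi_1 c_1, so
  gamma(0) = c_0 / (1 - phi_1^2) = 1 / (1 - (0.183)^2) = 1 / 0.966511 = 1.034649.
  gamma(1) = phi_1 gamma(0) = (0.183)(1.034649) = 0.189341.
Therefore gamma(1) = 0.1893 (to 4 decimal places).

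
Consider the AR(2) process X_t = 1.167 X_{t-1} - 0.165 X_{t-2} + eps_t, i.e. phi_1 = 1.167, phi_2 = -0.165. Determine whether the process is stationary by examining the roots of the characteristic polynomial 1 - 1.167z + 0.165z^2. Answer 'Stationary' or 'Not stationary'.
\text{Not stationary}

The AR(p) characteristic polynomial is P(z) = 1 - 1.167z + 0.165z^2.
Stationarity requires all roots to lie outside the unit circle, i.e. |z| > 1 for every root.
Set 1 + (-1.167) z + (0.165) z^2 = 0, i.e. a z^2 + b z + c = 0 with a = 0.165, b = -1.167, c = 1.
Discriminant D = b^2 - 4ac = (-1.167)^2 - 4*(0.165)*1 = 1.361889 - (0.66) = 0.701889.
D >= 0, so the roots are real: z = (-b +/- sqrt(D)) / (2a) = (1.167 +/- 0.837788) / (0.33).
  z_1 = (1.167 + 0.837788) / (0.33) = 6.0751,   |z_1| = 6.0751.
  z_2 = (1.167 - 0.837788) / (0.33) = 0.9976,   |z_2| = 0.9976.
Moduli of all roots: 6.0751, 0.9976.
All moduli strictly greater than 1? No.
Verdict: Not stationary.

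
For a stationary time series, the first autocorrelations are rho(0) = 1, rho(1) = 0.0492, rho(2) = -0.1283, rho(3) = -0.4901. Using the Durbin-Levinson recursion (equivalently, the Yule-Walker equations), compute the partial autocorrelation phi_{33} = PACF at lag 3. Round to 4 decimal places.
\phi_{33} = -0.4860

The PACF at lag k is phi_{kk}, the last component of the solution
to the Yule-Walker system G_k phi = r_k where
  (G_k)_{ij} = rho(|i - j|), (r_k)_i = rho(i), i,j = 1..k.
Equivalently, Durbin-Levinson gives phi_{kk} iteratively:
  phi_{11} = rho(1)
  phi_{kk} = [rho(k) - sum_{j=1..k-1} phi_{k-1,j} rho(k-j)]
            / [1 - sum_{j=1..k-1} phi_{k-1,j} rho(j)],
  phi_{k,j} = phi_{k-1,j} - phi_{kk} phi_{k-1,k-j},  j = 1..k-1.
Step k = 1:
  phi_11 = rho(1) = 0.0492.
Step k = 2:
  phi_22 = [rho(2) - phi_11 rho(1)] / [1 - phi_11 rho(1)] = [-0.1283 - (0.0492)(0.0492)] / [1 - (0.0492)(0.0492)]
         = -0.13072064 / 0.99757936 = -0.131038.
  Update: phi_21 = phi_11 - phi_22 phi_11 = 0.0492 - (-0.131038)(0.0492) = 0.055647.
Step k = 3:
  phi_33 = [rho(3) - phi_21 rho(2) - phi_22 rho(1)] / [1 - phi_21 rho(1) - phi_22 rho(2)]
    numerator   = -0.4901 - (0.055647)(-0.1283) - (-0.131038)(0.0492) = -0.47651342
    denominator = 1 - (0.055647)(0.0492) - (-0.131038)(-0.1283) = 0.98045001
  phi_33 = -0.47651342 / 0.98045001 = -0.486.
Therefore phi_{33} = -0.4860.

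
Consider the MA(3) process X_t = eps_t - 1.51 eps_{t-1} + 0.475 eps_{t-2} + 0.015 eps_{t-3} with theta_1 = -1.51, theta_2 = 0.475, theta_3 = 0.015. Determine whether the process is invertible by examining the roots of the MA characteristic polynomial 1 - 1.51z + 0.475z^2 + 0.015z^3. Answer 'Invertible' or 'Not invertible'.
\text{Not invertible}

The MA(q) characteristic polynomial is P(z) = 1 - 1.51z + 0.475z^2 + 0.015z^3.
Invertibility requires all roots to lie outside the unit circle, i.e. |z| > 1 for every root.
Degree 3: look for a simple real root z0 first, then factor out (1 - z/z0) and solve the remaining quadratic.
Testing z0 = 2: P(2) = 1 + (-1.51)(2) + (0.475)(2)^2 + (0.015)(2)^3
  = 1 + (-3.02) + (1.9) + (0.12) = 0.  So z_0 = 2 is a root, |z_0| = 2.
Divide out the factor (1 - 0.5 z) = (1 - z/z0) (since 1/z0 = 0.5):
  P(z) = (1 - 0.5 z)(1 + (-1.01) z + (-0.03) z^2)
  [check: z-coef -1.01 - (0.5) = -1.51; z^2-coef -0.03 - (0.5)(-1.01) = 0.475; z^3-coef -(0.5)(-0.03) = 0.015.]
Remaining roots from the quadratic factor 1 + (-1.01) z + (-0.03) z^2:
  Set 1 + (-1.01) z + (-0.03) z^2 = 0, i.e. a z^2 + b z + c = 0 with a = -0.03, b = -1.01, c = 1.
  Discriminant D = b^2 - 4ac = (-1.01)^2 - 4*(-0.03)*1 = 1.0201 - (-0.12) = 1.1401.
  D >= 0, so the roots are real: z = (-b +/- sqrt(D)) / (2a) = (1.01 +/- 1.067755) / (-0.06).
    z_1 = (1.01 + 1.067755) / (-0.06) = -34.6292,   |z_1| = 34.6292.
    z_2 = (1.01 - 1.067755) / (-0.06) = 0.9626,   |z_2| = 0.9626.
Moduli of all roots: 2.0000, 34.6292, 0.9626.
All moduli strictly greater than 1? No.
Verdict: Not invertible.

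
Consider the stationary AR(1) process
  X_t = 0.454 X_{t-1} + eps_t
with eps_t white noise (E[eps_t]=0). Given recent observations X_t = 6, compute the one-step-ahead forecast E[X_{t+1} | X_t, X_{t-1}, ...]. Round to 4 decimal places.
E[X_{t+1} \mid \mathcal F_t] = 2.7240

For an AR(p) model X_t = c + sum_i phi_i X_{t-i} + eps_t, the
one-step-ahead conditional mean is
  E[X_{t+1} | X_t, ...] = c + sum_i phi_i X_{t+1-i}.
Substitute known values:
  E[X_{t+1} | ...] = (0.454) * (6)
                   = 2.7240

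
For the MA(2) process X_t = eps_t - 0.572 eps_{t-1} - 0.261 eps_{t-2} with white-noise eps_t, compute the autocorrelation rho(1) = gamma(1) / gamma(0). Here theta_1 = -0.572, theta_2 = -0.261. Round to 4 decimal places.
\rho(1) = -0.3030

For an MA(q) process with theta_0 = 1, the autocovariance is
  gamma(k) = sigma^2 * sum_{i=0..q-k} theta_i * theta_{i+k},
and rho(k) = gamma(k) / gamma(0). Sigma^2 cancels.
  numerator   = (1)*(-0.572) + (-0.572)*(-0.261) = -0.422708.
  denominator = (1)^2 + (-0.572)^2 + (-0.261)^2 = 1.395305.
  rho(1) = -0.422708 / 1.395305 = -0.3030.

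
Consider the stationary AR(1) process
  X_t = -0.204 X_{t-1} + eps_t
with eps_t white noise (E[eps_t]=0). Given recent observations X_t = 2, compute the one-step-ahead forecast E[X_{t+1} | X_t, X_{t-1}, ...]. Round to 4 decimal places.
E[X_{t+1} \mid \mathcal F_t] = -0.4080

For an AR(p) model X_t = c + sum_i phi_i X_{t-i} + eps_t, the
one-step-ahead conditional mean is
  E[X_{t+1} | X_t, ...] = c + sum_i phi_i X_{t+1-i}.
Substitute known values:
  E[X_{t+1} | ...] = (-0.204) * (2)
                   = -0.4080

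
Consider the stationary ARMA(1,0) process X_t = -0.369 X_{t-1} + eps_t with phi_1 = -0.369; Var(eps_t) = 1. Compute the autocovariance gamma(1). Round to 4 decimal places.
\gamma(1) = -0.4272

Multiply the model equation by X_{t-k} and take expectations. With theta_0 = psi_0 = 1 and psi_j the MA(infinity) weights, this gives
  gamma(k) - sum_i phi_i gamma(k-i) = c_k,
  c_k = sigma^2 * sum_{j=k..q} theta_j psi_{j-k}   (c_k = 0 for k > q),
using gamma(-m) = gamma(m).
Pure AR (q = 0): c_0 = sigma^2 = 1, c_k = 0 for k >= 1.
Equations for k = 0 and k = 1 (AR order 1):
  gamma(0) = phi_1 gamma(1) + c_0
  gamma(1) = phi_1 gamma(0) + c_1
Substituting the second into the first: gamma(0) (1 - phi_1^2) = c_0 + phi_1 c_1, so
  gamma(0) = c_0 / (1 - phi_1^2) = 1 / (1 - (-0.369)^2) = 1 / 0.863839 = 1.157623.
  gamma(1) = phi_1 gamma(0) = (-0.369)(1.157623) = -0.427163.
Therefore gamma(1) = -0.4272 (to 4 decimal places).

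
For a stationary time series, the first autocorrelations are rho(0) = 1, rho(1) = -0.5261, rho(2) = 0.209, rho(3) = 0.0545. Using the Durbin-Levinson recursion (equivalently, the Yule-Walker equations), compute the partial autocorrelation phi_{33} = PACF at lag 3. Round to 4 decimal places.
\phi_{33} = 0.1750

The PACF at lag k is phi_{kk}, the last component of the solution
to the Yule-Walker system G_k phi = r_k where
  (G_k)_{ij} = rho(|i - j|), (r_k)_i = rho(i), i,j = 1..k.
Equivalently, Durbin-Levinson gives phi_{kk} iteratively:
  phi_{11} = rho(1)
  phi_{kk} = [rho(k) - sum_{j=1..k-1} phi_{k-1,j} rho(k-j)]
            / [1 - sum_{j=1..k-1} phi_{k-1,j} rho(j)],
  phi_{k,j} = phi_{k-1,j} - phi_{kk} phi_{k-1,k-j},  j = 1..k-1.
Step k = 1:
  phi_11 = rho(1) = -0.5261.
Step k = 2:
  phi_22 = [rho(2) - phi_11 rho(1)] / [1 - phi_11 rho(1)] = [0.209 - (-0.5261)(-0.5261)] / [1 - (-0.5261)(-0.5261)]
         = -0.06778121 / 0.72321879 = -0.093722.
  Update: phi_21 = phi_11 - phi_22 phi_11 = -0.5261 - (-0.093722)(-0.5261) = -0.575407.
Step k = 3:
  phi_33 = [rho(3) - phi_21 rho(2) - phi_22 rho(1)] / [1 - phi_21 rho(1) - phi_22 rho(2)]
    numerator   = 0.0545 - (-0.575407)(0.209) - (-0.093722)(-0.5261) = 0.12545312
    denominator = 1 - (-0.575407)(-0.5261) - (-0.093722)(0.209) = 0.71686623
  phi_33 = 0.12545312 / 0.71686623 = 0.175.
Therefore phi_{33} = 0.1750.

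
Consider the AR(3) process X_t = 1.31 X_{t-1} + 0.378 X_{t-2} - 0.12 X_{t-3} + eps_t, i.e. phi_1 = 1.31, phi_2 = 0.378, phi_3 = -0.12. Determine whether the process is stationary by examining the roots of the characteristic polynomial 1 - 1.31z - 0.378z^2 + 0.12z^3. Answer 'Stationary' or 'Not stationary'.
\text{Not stationary}

The AR(p) characteristic polynomial is P(z) = 1 - 1.31z - 0.378z^2 + 0.12z^3.
Stationarity requires all roots to lie outside the unit circle, i.e. |z| > 1 for every root.
Degree 3: look for a simple real root z0 first, then factor out (1 - z/z0) and solve the remaining quadratic.
Testing z0 = 5: P(5) = 1 + (-1.31)(5) + (-0.378)(5)^2 + (0.12)(5)^3
  = 1 + (-6.55) + (-9.45) + (15) = 0.  So z_0 = 5 is a root, |z_0| = 5.
Divide out the factor (1 - 0.2 z) = (1 - z/z0) (since 1/z0 = 0.2):
  P(z) = (1 - 0.2 z)(1 + (-1.11) z + (-0.6) z^2)
  [check: z-coef -1.11 - (0.2) = -1.31; z^2-coef -0.6 - (0.2)(-1.11) = -0.378; z^3-coef -(0.2)(-0.6) = 0.12.]
Remaining roots from the quadratic factor 1 + (-1.11) z + (-0.6) z^2:
  Set 1 + (-1.11) z + (-0.6) z^2 = 0, i.e. a z^2 + b z + c = 0 with a = -0.6, b = -1.11, c = 1.
  Discriminant D = b^2 - 4ac = (-1.11)^2 - 4*(-0.6)*1 = 1.2321 - (-2.4) = 3.6321.
  D >= 0, so the roots are real: z = (-b +/- sqrt(D)) / (2a) = (1.11 +/- 1.905807) / (-1.2).
    z_1 = (1.11 + 1.905807) / (-1.2) = -2.5132,   |z_1| = 2.5132.
    z_2 = (1.11 - 1.905807) / (-1.2) = 0.6632,   |z_2| = 0.6632.
Moduli of all roots: 5.0000, 2.5132, 0.6632.
All moduli strictly greater than 1? No.
Verdict: Not stationary.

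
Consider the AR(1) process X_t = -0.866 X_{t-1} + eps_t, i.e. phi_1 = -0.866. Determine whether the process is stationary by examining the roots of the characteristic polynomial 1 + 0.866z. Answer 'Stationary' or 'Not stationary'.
\text{Stationary}

The AR(p) characteristic polynomial is P(z) = 1 + 0.866z.
Stationarity requires all roots to lie outside the unit circle, i.e. |z| > 1 for every root.
This is linear in z: 1 + (0.866) z = 0  =>  z = -1/(0.866) = -1.154734,  |z| = 1.154734.
Moduli of all roots: 1.1547.
All moduli strictly greater than 1? Yes.
Verdict: Stationary.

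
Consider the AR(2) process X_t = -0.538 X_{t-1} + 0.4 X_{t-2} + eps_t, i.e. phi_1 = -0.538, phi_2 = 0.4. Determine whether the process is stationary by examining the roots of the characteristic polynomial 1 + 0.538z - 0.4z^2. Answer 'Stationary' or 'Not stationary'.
\text{Stationary}

The AR(p) characteristic polynomial is P(z) = 1 + 0.538z - 0.4z^2.
Stationarity requires all roots to lie outside the unit circle, i.e. |z| > 1 for every root.
Set 1 + (0.538) z + (-0.4) z^2 = 0, i.e. a z^2 + b z + c = 0 with a = -0.4, b = 0.538, c = 1.
Discriminant D = b^2 - 4ac = (0.538)^2 - 4*(-0.4)*1 = 0.289444 - (-1.6) = 1.889444.
D >= 0, so the roots are real: z = (-b +/- sqrt(D)) / (2a) = (-0.538 +/- 1.37457) / (-0.8).
  z_1 = (-0.538 + 1.37457) / (-0.8) = -1.0457,   |z_1| = 1.0457.
  z_2 = (-0.538 - 1.37457) / (-0.8) = 2.3907,   |z_2| = 2.3907.
Moduli of all roots: 1.0457, 2.3907.
All moduli strictly greater than 1? Yes.
Verdict: Stationary.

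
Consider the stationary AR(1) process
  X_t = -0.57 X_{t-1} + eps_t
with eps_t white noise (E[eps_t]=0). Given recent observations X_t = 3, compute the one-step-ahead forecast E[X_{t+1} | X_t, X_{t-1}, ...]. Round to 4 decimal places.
E[X_{t+1} \mid \mathcal F_t] = -1.7100

For an AR(p) model X_t = c + sum_i phi_i X_{t-i} + eps_t, the
one-step-ahead conditional mean is
  E[X_{t+1} | X_t, ...] = c + sum_i phi_i X_{t+1-i}.
Substitute known values:
  E[X_{t+1} | ...] = (-0.57) * (3)
                   = -1.7100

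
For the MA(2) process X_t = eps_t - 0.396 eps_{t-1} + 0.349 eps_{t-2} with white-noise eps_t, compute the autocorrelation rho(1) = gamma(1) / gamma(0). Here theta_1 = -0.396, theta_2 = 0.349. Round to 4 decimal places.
\rho(1) = -0.4178

For an MA(q) process with theta_0 = 1, the autocovariance is
  gamma(k) = sigma^2 * sum_{i=0..q-k} theta_i * theta_{i+k},
and rho(k) = gamma(k) / gamma(0). Sigma^2 cancels.
  numerator   = (1)*(-0.396) + (-0.396)*(0.349) = -0.534204.
  denominator = (1)^2 + (-0.396)^2 + (0.349)^2 = 1.278617.
  rho(1) = -0.534204 / 1.278617 = -0.4178.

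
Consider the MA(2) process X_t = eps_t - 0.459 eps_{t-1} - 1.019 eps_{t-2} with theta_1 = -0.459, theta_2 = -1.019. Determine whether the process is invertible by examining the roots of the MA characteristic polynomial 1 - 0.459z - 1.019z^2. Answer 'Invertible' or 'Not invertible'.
\text{Not invertible}

The MA(q) characteristic polynomial is P(z) = 1 - 0.459z - 1.019z^2.
Invertibility requires all roots to lie outside the unit circle, i.e. |z| > 1 for every root.
Set 1 + (-0.459) z + (-1.019) z^2 = 0, i.e. a z^2 + b z + c = 0 with a = -1.019, b = -0.459, c = 1.
Discriminant D = b^2 - 4ac = (-0.459)^2 - 4*(-1.019)*1 = 0.210681 - (-4.076) = 4.286681.
D >= 0, so the roots are real: z = (-b +/- sqrt(D)) / (2a) = (0.459 +/- 2.07043) / (-2.038).
  z_1 = (0.459 + 2.07043) / (-2.038) = -1.2411,   |z_1| = 1.2411.
  z_2 = (0.459 - 2.07043) / (-2.038) = 0.7907,   |z_2| = 0.7907.
Moduli of all roots: 1.2411, 0.7907.
All moduli strictly greater than 1? No.
Verdict: Not invertible.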